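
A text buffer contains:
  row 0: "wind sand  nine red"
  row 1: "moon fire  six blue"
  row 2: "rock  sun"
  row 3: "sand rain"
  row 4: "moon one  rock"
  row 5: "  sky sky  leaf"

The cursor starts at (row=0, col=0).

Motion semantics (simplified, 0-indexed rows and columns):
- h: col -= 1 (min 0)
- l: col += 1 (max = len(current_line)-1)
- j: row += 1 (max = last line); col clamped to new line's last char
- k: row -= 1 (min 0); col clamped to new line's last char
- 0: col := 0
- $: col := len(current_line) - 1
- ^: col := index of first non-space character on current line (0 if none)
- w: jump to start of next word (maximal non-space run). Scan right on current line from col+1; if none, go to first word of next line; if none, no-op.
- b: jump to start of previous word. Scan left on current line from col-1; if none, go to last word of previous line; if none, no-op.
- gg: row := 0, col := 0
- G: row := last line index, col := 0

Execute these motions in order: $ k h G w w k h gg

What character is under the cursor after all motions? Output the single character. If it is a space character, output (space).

After 1 ($): row=0 col=18 char='d'
After 2 (k): row=0 col=18 char='d'
After 3 (h): row=0 col=17 char='e'
After 4 (G): row=5 col=0 char='_'
After 5 (w): row=5 col=2 char='s'
After 6 (w): row=5 col=6 char='s'
After 7 (k): row=4 col=6 char='n'
After 8 (h): row=4 col=5 char='o'
After 9 (gg): row=0 col=0 char='w'

Answer: w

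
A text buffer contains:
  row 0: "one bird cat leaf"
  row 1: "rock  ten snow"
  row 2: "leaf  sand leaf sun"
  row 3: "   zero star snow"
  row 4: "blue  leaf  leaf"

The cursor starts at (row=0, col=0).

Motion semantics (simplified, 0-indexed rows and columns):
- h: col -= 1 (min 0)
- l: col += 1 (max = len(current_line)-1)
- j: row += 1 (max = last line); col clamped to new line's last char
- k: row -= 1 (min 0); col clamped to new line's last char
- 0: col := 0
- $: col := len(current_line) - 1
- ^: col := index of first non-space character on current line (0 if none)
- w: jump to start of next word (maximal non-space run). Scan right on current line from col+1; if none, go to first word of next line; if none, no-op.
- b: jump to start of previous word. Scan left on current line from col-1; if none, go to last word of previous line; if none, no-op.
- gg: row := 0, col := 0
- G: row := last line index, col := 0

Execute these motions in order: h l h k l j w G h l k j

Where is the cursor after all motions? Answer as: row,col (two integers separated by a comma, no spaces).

After 1 (h): row=0 col=0 char='o'
After 2 (l): row=0 col=1 char='n'
After 3 (h): row=0 col=0 char='o'
After 4 (k): row=0 col=0 char='o'
After 5 (l): row=0 col=1 char='n'
After 6 (j): row=1 col=1 char='o'
After 7 (w): row=1 col=6 char='t'
After 8 (G): row=4 col=0 char='b'
After 9 (h): row=4 col=0 char='b'
After 10 (l): row=4 col=1 char='l'
After 11 (k): row=3 col=1 char='_'
After 12 (j): row=4 col=1 char='l'

Answer: 4,1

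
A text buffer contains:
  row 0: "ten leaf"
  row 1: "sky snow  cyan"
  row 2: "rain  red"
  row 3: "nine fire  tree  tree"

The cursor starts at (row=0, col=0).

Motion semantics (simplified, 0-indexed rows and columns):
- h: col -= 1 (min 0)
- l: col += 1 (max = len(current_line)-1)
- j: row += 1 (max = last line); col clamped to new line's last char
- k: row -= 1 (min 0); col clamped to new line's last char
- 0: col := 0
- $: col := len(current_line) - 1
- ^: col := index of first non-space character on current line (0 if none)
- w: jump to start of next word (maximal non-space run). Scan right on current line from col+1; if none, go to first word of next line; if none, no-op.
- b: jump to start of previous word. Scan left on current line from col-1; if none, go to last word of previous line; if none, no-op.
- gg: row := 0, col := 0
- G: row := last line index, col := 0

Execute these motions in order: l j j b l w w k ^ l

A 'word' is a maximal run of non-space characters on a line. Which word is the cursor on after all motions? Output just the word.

After 1 (l): row=0 col=1 char='e'
After 2 (j): row=1 col=1 char='k'
After 3 (j): row=2 col=1 char='a'
After 4 (b): row=2 col=0 char='r'
After 5 (l): row=2 col=1 char='a'
After 6 (w): row=2 col=6 char='r'
After 7 (w): row=3 col=0 char='n'
After 8 (k): row=2 col=0 char='r'
After 9 (^): row=2 col=0 char='r'
After 10 (l): row=2 col=1 char='a'

Answer: rain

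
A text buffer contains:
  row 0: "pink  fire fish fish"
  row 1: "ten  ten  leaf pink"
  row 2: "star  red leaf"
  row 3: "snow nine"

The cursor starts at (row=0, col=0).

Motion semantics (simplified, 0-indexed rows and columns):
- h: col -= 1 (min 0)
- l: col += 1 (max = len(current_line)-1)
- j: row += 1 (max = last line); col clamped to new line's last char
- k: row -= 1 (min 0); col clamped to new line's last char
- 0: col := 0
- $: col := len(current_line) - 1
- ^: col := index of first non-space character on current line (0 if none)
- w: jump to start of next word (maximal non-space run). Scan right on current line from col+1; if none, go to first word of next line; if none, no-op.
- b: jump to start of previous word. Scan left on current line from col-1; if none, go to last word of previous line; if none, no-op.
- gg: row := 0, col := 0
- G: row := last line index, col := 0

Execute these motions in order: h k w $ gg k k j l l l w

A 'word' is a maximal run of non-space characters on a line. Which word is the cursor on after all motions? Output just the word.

After 1 (h): row=0 col=0 char='p'
After 2 (k): row=0 col=0 char='p'
After 3 (w): row=0 col=6 char='f'
After 4 ($): row=0 col=19 char='h'
After 5 (gg): row=0 col=0 char='p'
After 6 (k): row=0 col=0 char='p'
After 7 (k): row=0 col=0 char='p'
After 8 (j): row=1 col=0 char='t'
After 9 (l): row=1 col=1 char='e'
After 10 (l): row=1 col=2 char='n'
After 11 (l): row=1 col=3 char='_'
After 12 (w): row=1 col=5 char='t'

Answer: ten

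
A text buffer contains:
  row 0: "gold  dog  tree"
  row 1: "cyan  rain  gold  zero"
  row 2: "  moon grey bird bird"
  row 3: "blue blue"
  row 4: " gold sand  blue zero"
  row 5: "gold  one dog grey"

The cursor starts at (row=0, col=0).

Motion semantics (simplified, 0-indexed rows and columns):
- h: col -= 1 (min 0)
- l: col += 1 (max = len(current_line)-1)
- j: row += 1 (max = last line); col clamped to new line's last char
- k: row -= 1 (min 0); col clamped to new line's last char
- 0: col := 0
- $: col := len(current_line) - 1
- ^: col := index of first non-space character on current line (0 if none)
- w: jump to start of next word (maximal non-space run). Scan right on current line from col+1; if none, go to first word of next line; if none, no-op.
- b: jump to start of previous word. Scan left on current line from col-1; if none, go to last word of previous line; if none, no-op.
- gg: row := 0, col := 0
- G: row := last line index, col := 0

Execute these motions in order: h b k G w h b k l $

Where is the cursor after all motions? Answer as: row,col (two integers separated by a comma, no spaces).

After 1 (h): row=0 col=0 char='g'
After 2 (b): row=0 col=0 char='g'
After 3 (k): row=0 col=0 char='g'
After 4 (G): row=5 col=0 char='g'
After 5 (w): row=5 col=6 char='o'
After 6 (h): row=5 col=5 char='_'
After 7 (b): row=5 col=0 char='g'
After 8 (k): row=4 col=0 char='_'
After 9 (l): row=4 col=1 char='g'
After 10 ($): row=4 col=20 char='o'

Answer: 4,20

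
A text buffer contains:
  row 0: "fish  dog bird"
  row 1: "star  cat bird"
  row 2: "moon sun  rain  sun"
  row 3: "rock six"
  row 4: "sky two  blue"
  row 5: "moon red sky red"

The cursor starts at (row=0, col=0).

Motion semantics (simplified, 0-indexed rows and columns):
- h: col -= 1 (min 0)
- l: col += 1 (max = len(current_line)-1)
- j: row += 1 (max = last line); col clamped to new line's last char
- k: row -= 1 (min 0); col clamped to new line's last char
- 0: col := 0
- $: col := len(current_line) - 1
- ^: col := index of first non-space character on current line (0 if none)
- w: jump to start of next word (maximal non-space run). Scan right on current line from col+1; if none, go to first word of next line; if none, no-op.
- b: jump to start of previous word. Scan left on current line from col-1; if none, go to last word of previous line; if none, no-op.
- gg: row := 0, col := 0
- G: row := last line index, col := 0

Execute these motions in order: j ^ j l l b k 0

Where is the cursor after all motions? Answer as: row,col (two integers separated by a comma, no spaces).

After 1 (j): row=1 col=0 char='s'
After 2 (^): row=1 col=0 char='s'
After 3 (j): row=2 col=0 char='m'
After 4 (l): row=2 col=1 char='o'
After 5 (l): row=2 col=2 char='o'
After 6 (b): row=2 col=0 char='m'
After 7 (k): row=1 col=0 char='s'
After 8 (0): row=1 col=0 char='s'

Answer: 1,0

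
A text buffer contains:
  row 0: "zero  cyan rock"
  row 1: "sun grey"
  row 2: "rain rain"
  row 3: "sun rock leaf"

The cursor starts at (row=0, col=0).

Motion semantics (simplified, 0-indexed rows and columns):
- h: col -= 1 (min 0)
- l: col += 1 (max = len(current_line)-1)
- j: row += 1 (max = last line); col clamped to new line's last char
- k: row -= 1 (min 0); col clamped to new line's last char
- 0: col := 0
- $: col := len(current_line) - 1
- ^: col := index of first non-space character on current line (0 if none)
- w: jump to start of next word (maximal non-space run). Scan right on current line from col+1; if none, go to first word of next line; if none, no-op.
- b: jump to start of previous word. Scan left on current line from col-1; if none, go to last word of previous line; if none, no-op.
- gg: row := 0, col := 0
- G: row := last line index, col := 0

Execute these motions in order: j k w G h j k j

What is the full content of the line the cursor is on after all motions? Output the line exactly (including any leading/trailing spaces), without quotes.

Answer: sun rock leaf

Derivation:
After 1 (j): row=1 col=0 char='s'
After 2 (k): row=0 col=0 char='z'
After 3 (w): row=0 col=6 char='c'
After 4 (G): row=3 col=0 char='s'
After 5 (h): row=3 col=0 char='s'
After 6 (j): row=3 col=0 char='s'
After 7 (k): row=2 col=0 char='r'
After 8 (j): row=3 col=0 char='s'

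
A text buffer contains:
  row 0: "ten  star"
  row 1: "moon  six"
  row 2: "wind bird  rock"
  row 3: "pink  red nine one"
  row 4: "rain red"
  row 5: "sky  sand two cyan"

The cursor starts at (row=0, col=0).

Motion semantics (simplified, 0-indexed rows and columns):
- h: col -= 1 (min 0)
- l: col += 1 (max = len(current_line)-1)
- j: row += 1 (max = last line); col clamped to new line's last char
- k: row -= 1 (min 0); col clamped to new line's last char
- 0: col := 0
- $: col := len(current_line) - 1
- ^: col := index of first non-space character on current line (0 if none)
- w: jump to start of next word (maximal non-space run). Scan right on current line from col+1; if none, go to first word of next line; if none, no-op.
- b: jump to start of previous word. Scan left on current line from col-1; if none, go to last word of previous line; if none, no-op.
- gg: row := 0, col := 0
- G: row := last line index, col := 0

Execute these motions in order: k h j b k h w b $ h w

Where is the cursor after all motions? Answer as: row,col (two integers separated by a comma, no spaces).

Answer: 1,0

Derivation:
After 1 (k): row=0 col=0 char='t'
After 2 (h): row=0 col=0 char='t'
After 3 (j): row=1 col=0 char='m'
After 4 (b): row=0 col=5 char='s'
After 5 (k): row=0 col=5 char='s'
After 6 (h): row=0 col=4 char='_'
After 7 (w): row=0 col=5 char='s'
After 8 (b): row=0 col=0 char='t'
After 9 ($): row=0 col=8 char='r'
After 10 (h): row=0 col=7 char='a'
After 11 (w): row=1 col=0 char='m'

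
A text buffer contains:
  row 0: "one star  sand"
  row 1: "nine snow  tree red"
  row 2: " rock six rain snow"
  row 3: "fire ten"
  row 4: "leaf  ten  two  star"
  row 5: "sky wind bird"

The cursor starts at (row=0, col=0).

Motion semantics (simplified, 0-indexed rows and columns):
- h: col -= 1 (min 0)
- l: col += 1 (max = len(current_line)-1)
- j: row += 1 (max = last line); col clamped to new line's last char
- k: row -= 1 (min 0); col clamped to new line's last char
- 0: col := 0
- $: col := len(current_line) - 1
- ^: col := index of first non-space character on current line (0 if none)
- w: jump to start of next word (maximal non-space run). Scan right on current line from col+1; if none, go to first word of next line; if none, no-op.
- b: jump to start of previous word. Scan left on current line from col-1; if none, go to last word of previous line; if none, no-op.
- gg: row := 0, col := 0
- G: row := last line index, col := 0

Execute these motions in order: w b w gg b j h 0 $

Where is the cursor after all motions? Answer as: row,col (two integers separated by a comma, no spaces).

Answer: 1,18

Derivation:
After 1 (w): row=0 col=4 char='s'
After 2 (b): row=0 col=0 char='o'
After 3 (w): row=0 col=4 char='s'
After 4 (gg): row=0 col=0 char='o'
After 5 (b): row=0 col=0 char='o'
After 6 (j): row=1 col=0 char='n'
After 7 (h): row=1 col=0 char='n'
After 8 (0): row=1 col=0 char='n'
After 9 ($): row=1 col=18 char='d'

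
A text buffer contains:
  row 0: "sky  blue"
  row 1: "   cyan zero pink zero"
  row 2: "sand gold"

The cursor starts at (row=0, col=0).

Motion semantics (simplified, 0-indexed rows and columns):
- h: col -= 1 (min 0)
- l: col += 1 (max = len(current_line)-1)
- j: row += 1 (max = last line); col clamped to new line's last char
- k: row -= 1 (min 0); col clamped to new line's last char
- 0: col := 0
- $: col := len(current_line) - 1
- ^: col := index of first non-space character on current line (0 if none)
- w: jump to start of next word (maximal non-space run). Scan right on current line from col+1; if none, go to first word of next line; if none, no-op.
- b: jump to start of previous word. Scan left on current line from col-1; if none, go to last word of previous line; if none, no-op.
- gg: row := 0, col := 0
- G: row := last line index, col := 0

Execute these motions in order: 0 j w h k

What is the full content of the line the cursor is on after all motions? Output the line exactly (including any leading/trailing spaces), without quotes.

Answer: sky  blue

Derivation:
After 1 (0): row=0 col=0 char='s'
After 2 (j): row=1 col=0 char='_'
After 3 (w): row=1 col=3 char='c'
After 4 (h): row=1 col=2 char='_'
After 5 (k): row=0 col=2 char='y'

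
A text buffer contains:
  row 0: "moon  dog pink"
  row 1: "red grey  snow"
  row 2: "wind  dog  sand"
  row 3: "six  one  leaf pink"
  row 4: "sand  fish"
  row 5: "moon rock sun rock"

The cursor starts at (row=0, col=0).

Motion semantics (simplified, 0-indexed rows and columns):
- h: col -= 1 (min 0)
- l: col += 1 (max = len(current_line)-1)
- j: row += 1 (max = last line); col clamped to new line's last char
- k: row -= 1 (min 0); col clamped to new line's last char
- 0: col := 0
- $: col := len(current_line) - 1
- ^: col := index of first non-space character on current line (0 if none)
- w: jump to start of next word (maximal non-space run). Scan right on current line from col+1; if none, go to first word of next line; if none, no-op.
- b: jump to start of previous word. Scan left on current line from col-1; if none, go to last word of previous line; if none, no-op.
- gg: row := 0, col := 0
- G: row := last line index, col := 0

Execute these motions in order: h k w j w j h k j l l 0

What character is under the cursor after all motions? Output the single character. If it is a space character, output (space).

Answer: w

Derivation:
After 1 (h): row=0 col=0 char='m'
After 2 (k): row=0 col=0 char='m'
After 3 (w): row=0 col=6 char='d'
After 4 (j): row=1 col=6 char='e'
After 5 (w): row=1 col=10 char='s'
After 6 (j): row=2 col=10 char='_'
After 7 (h): row=2 col=9 char='_'
After 8 (k): row=1 col=9 char='_'
After 9 (j): row=2 col=9 char='_'
After 10 (l): row=2 col=10 char='_'
After 11 (l): row=2 col=11 char='s'
After 12 (0): row=2 col=0 char='w'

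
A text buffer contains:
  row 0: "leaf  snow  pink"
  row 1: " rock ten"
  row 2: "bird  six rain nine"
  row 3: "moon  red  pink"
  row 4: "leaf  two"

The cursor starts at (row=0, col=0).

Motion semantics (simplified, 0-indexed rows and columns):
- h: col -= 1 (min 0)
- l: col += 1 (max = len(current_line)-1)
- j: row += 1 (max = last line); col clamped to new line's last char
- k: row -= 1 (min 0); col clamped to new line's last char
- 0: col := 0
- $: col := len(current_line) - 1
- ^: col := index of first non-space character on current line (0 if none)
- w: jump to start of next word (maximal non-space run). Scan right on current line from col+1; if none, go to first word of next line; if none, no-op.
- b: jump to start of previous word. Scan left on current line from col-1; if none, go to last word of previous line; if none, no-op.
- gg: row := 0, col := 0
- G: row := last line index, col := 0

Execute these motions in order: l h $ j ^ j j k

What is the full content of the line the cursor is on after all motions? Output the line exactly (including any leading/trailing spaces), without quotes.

Answer: bird  six rain nine

Derivation:
After 1 (l): row=0 col=1 char='e'
After 2 (h): row=0 col=0 char='l'
After 3 ($): row=0 col=15 char='k'
After 4 (j): row=1 col=8 char='n'
After 5 (^): row=1 col=1 char='r'
After 6 (j): row=2 col=1 char='i'
After 7 (j): row=3 col=1 char='o'
After 8 (k): row=2 col=1 char='i'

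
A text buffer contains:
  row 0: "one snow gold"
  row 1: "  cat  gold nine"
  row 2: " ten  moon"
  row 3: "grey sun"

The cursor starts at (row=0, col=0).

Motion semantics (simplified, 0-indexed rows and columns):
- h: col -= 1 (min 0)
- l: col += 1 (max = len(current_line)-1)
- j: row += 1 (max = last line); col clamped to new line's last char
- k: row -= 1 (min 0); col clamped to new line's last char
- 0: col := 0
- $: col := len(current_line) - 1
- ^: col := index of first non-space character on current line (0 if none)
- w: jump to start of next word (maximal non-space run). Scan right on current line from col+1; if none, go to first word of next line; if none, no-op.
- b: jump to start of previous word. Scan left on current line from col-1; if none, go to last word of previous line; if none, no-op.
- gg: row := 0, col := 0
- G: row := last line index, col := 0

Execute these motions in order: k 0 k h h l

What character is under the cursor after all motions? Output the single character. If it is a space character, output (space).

After 1 (k): row=0 col=0 char='o'
After 2 (0): row=0 col=0 char='o'
After 3 (k): row=0 col=0 char='o'
After 4 (h): row=0 col=0 char='o'
After 5 (h): row=0 col=0 char='o'
After 6 (l): row=0 col=1 char='n'

Answer: n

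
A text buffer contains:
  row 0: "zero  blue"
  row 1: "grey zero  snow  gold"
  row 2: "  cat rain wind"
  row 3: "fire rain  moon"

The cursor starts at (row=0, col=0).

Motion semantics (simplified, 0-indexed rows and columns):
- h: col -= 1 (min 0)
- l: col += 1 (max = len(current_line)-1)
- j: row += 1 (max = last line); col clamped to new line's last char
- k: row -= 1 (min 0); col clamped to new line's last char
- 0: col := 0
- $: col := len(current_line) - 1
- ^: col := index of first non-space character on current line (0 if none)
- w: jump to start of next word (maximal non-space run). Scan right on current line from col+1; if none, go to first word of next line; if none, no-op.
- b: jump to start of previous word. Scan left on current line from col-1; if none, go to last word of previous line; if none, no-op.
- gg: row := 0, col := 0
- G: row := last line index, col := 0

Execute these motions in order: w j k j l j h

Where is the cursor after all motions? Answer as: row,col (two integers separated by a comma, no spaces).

After 1 (w): row=0 col=6 char='b'
After 2 (j): row=1 col=6 char='e'
After 3 (k): row=0 col=6 char='b'
After 4 (j): row=1 col=6 char='e'
After 5 (l): row=1 col=7 char='r'
After 6 (j): row=2 col=7 char='a'
After 7 (h): row=2 col=6 char='r'

Answer: 2,6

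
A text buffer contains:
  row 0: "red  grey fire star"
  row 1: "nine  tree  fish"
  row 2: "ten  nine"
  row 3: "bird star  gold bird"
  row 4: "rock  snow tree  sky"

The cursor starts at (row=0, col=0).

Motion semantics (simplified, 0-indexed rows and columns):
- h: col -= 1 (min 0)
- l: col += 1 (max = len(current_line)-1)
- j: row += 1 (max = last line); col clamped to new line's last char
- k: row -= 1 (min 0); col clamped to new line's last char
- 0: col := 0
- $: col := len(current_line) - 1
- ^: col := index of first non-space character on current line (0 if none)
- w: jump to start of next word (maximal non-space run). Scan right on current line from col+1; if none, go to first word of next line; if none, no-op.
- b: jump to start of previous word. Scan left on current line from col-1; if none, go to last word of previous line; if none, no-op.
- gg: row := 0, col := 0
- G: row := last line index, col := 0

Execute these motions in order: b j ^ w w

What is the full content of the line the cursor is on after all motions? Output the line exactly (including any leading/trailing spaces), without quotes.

After 1 (b): row=0 col=0 char='r'
After 2 (j): row=1 col=0 char='n'
After 3 (^): row=1 col=0 char='n'
After 4 (w): row=1 col=6 char='t'
After 5 (w): row=1 col=12 char='f'

Answer: nine  tree  fish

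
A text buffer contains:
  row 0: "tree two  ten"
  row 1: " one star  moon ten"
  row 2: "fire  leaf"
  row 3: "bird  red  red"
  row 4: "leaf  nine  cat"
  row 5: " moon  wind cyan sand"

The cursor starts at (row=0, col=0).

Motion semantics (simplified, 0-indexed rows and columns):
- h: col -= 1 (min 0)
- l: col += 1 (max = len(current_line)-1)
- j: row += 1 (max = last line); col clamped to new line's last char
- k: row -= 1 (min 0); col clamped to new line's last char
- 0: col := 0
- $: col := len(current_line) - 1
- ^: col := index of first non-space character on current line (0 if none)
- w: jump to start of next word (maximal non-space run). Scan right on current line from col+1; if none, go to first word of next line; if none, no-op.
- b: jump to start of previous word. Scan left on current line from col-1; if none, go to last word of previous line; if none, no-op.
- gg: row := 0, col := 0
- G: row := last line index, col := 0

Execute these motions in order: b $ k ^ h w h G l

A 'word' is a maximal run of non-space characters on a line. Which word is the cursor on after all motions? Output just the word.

Answer: moon

Derivation:
After 1 (b): row=0 col=0 char='t'
After 2 ($): row=0 col=12 char='n'
After 3 (k): row=0 col=12 char='n'
After 4 (^): row=0 col=0 char='t'
After 5 (h): row=0 col=0 char='t'
After 6 (w): row=0 col=5 char='t'
After 7 (h): row=0 col=4 char='_'
After 8 (G): row=5 col=0 char='_'
After 9 (l): row=5 col=1 char='m'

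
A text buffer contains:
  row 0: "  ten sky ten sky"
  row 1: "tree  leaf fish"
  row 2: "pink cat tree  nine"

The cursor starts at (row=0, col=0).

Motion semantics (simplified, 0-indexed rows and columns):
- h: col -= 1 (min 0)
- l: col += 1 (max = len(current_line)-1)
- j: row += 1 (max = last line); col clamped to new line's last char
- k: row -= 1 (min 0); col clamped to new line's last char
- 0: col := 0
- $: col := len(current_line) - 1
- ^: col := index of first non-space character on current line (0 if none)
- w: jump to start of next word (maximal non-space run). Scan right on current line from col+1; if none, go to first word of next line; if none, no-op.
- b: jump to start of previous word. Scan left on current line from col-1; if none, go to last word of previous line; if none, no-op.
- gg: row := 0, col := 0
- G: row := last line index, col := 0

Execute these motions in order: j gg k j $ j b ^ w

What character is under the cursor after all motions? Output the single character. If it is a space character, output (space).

After 1 (j): row=1 col=0 char='t'
After 2 (gg): row=0 col=0 char='_'
After 3 (k): row=0 col=0 char='_'
After 4 (j): row=1 col=0 char='t'
After 5 ($): row=1 col=14 char='h'
After 6 (j): row=2 col=14 char='_'
After 7 (b): row=2 col=9 char='t'
After 8 (^): row=2 col=0 char='p'
After 9 (w): row=2 col=5 char='c'

Answer: c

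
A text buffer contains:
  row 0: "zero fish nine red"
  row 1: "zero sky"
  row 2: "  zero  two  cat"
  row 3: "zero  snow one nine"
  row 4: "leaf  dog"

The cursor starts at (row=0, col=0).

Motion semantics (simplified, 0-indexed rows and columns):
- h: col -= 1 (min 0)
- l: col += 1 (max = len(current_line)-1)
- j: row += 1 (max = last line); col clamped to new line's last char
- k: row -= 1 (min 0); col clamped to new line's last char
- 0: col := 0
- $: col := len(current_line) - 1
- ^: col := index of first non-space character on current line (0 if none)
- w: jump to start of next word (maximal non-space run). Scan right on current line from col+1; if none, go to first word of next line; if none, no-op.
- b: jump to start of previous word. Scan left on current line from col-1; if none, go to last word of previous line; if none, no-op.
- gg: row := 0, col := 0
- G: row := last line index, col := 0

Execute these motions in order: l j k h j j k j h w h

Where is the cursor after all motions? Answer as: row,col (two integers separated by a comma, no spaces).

Answer: 2,1

Derivation:
After 1 (l): row=0 col=1 char='e'
After 2 (j): row=1 col=1 char='e'
After 3 (k): row=0 col=1 char='e'
After 4 (h): row=0 col=0 char='z'
After 5 (j): row=1 col=0 char='z'
After 6 (j): row=2 col=0 char='_'
After 7 (k): row=1 col=0 char='z'
After 8 (j): row=2 col=0 char='_'
After 9 (h): row=2 col=0 char='_'
After 10 (w): row=2 col=2 char='z'
After 11 (h): row=2 col=1 char='_'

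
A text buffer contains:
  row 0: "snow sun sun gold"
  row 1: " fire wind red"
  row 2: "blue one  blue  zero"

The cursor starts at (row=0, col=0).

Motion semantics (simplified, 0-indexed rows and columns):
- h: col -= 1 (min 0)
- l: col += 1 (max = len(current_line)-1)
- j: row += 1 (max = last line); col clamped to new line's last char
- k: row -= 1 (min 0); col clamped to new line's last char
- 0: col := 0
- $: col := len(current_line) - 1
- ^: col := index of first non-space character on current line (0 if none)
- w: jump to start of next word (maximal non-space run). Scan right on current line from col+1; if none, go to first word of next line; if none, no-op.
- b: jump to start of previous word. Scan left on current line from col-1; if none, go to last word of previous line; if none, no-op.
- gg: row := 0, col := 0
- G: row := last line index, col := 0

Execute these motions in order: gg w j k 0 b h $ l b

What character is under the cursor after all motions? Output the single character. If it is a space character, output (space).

After 1 (gg): row=0 col=0 char='s'
After 2 (w): row=0 col=5 char='s'
After 3 (j): row=1 col=5 char='_'
After 4 (k): row=0 col=5 char='s'
After 5 (0): row=0 col=0 char='s'
After 6 (b): row=0 col=0 char='s'
After 7 (h): row=0 col=0 char='s'
After 8 ($): row=0 col=16 char='d'
After 9 (l): row=0 col=16 char='d'
After 10 (b): row=0 col=13 char='g'

Answer: g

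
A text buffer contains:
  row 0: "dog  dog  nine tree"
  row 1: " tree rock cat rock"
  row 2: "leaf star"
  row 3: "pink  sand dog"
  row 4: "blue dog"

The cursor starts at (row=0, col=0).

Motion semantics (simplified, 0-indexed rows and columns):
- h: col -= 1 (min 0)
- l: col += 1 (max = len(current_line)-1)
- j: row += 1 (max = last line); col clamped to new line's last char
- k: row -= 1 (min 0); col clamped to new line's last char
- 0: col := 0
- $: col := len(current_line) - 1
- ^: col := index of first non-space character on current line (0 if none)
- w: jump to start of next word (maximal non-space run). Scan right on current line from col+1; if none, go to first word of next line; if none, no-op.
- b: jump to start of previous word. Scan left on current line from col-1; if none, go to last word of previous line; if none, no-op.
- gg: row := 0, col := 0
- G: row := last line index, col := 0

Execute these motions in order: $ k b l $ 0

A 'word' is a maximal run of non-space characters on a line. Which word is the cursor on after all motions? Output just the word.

After 1 ($): row=0 col=18 char='e'
After 2 (k): row=0 col=18 char='e'
After 3 (b): row=0 col=15 char='t'
After 4 (l): row=0 col=16 char='r'
After 5 ($): row=0 col=18 char='e'
After 6 (0): row=0 col=0 char='d'

Answer: dog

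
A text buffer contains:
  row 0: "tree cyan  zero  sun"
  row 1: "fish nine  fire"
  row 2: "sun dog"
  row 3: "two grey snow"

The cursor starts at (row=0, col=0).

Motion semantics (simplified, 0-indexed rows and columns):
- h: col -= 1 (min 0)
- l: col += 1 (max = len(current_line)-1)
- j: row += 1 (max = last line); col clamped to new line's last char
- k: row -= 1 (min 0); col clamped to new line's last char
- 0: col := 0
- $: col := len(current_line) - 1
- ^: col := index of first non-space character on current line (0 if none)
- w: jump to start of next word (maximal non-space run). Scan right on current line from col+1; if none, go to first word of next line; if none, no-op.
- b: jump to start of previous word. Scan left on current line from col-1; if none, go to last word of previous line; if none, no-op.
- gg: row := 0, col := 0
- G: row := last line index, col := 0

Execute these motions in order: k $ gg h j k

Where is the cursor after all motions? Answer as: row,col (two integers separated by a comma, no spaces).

After 1 (k): row=0 col=0 char='t'
After 2 ($): row=0 col=19 char='n'
After 3 (gg): row=0 col=0 char='t'
After 4 (h): row=0 col=0 char='t'
After 5 (j): row=1 col=0 char='f'
After 6 (k): row=0 col=0 char='t'

Answer: 0,0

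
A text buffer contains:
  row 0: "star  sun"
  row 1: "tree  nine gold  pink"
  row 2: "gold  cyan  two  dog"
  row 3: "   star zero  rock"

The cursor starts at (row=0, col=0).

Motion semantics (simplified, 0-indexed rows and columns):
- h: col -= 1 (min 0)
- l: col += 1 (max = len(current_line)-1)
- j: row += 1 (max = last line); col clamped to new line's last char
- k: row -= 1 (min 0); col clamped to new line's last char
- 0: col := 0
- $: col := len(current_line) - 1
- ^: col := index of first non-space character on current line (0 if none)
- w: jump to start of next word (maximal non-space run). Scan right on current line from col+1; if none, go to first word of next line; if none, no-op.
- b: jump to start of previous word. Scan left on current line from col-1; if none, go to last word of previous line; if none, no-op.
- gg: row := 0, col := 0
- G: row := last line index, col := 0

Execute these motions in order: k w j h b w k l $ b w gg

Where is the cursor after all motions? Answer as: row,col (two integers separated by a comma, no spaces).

After 1 (k): row=0 col=0 char='s'
After 2 (w): row=0 col=6 char='s'
After 3 (j): row=1 col=6 char='n'
After 4 (h): row=1 col=5 char='_'
After 5 (b): row=1 col=0 char='t'
After 6 (w): row=1 col=6 char='n'
After 7 (k): row=0 col=6 char='s'
After 8 (l): row=0 col=7 char='u'
After 9 ($): row=0 col=8 char='n'
After 10 (b): row=0 col=6 char='s'
After 11 (w): row=1 col=0 char='t'
After 12 (gg): row=0 col=0 char='s'

Answer: 0,0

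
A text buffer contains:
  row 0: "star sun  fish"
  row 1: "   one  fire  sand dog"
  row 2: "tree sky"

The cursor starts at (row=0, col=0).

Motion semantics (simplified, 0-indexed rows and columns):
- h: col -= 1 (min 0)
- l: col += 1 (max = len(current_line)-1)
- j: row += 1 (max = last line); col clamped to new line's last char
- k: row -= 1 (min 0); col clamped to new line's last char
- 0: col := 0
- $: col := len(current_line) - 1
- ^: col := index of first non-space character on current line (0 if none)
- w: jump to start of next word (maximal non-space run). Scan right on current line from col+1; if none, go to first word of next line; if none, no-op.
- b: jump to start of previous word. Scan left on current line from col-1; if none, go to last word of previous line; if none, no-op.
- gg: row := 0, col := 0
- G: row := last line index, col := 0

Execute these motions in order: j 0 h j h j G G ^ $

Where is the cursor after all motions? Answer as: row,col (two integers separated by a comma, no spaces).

Answer: 2,7

Derivation:
After 1 (j): row=1 col=0 char='_'
After 2 (0): row=1 col=0 char='_'
After 3 (h): row=1 col=0 char='_'
After 4 (j): row=2 col=0 char='t'
After 5 (h): row=2 col=0 char='t'
After 6 (j): row=2 col=0 char='t'
After 7 (G): row=2 col=0 char='t'
After 8 (G): row=2 col=0 char='t'
After 9 (^): row=2 col=0 char='t'
After 10 ($): row=2 col=7 char='y'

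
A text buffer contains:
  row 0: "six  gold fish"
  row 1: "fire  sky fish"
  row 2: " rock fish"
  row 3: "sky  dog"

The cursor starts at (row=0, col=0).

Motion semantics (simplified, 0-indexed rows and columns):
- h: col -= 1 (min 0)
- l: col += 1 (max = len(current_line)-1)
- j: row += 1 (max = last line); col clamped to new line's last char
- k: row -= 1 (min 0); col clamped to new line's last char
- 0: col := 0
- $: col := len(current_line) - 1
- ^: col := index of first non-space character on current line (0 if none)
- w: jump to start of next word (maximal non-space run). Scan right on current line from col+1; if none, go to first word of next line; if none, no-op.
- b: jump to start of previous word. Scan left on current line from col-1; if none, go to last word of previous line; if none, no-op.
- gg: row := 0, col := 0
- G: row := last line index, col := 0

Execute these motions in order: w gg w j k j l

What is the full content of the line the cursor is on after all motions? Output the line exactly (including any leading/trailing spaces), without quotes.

Answer: fire  sky fish

Derivation:
After 1 (w): row=0 col=5 char='g'
After 2 (gg): row=0 col=0 char='s'
After 3 (w): row=0 col=5 char='g'
After 4 (j): row=1 col=5 char='_'
After 5 (k): row=0 col=5 char='g'
After 6 (j): row=1 col=5 char='_'
After 7 (l): row=1 col=6 char='s'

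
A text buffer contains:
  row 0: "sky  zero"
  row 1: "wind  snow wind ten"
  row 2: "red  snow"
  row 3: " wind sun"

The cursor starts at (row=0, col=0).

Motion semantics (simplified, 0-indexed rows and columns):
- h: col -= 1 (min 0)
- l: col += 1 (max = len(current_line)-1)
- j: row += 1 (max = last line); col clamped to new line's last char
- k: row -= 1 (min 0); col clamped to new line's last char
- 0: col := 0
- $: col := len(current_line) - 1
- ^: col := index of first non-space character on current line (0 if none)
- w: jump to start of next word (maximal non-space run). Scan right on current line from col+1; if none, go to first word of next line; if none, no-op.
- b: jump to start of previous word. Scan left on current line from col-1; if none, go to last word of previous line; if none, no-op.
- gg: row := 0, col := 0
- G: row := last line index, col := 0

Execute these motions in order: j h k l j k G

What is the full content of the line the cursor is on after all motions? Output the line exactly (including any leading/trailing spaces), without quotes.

Answer:  wind sun

Derivation:
After 1 (j): row=1 col=0 char='w'
After 2 (h): row=1 col=0 char='w'
After 3 (k): row=0 col=0 char='s'
After 4 (l): row=0 col=1 char='k'
After 5 (j): row=1 col=1 char='i'
After 6 (k): row=0 col=1 char='k'
After 7 (G): row=3 col=0 char='_'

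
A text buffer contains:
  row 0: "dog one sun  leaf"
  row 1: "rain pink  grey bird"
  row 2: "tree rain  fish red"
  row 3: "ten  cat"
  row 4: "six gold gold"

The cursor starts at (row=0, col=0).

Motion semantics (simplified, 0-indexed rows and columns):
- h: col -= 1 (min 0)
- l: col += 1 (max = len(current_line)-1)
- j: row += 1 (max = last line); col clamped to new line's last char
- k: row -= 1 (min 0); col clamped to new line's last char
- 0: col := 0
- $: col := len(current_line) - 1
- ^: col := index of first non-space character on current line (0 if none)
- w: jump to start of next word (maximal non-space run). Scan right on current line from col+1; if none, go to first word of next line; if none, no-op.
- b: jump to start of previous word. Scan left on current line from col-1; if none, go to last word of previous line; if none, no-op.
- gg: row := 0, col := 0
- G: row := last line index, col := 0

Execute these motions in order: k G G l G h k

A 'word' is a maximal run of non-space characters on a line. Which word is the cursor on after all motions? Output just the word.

After 1 (k): row=0 col=0 char='d'
After 2 (G): row=4 col=0 char='s'
After 3 (G): row=4 col=0 char='s'
After 4 (l): row=4 col=1 char='i'
After 5 (G): row=4 col=0 char='s'
After 6 (h): row=4 col=0 char='s'
After 7 (k): row=3 col=0 char='t'

Answer: ten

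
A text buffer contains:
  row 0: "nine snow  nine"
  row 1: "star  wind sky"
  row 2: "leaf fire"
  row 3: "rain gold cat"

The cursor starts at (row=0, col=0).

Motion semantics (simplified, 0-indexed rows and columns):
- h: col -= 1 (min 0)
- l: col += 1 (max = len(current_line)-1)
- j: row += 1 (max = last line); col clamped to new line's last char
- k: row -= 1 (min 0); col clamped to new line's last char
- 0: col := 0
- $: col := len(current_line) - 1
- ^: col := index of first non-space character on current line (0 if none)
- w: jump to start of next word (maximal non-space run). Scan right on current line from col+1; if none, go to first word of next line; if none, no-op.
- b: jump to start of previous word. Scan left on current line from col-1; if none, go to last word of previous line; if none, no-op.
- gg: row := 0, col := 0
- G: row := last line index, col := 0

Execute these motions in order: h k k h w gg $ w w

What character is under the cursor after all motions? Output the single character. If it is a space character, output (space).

After 1 (h): row=0 col=0 char='n'
After 2 (k): row=0 col=0 char='n'
After 3 (k): row=0 col=0 char='n'
After 4 (h): row=0 col=0 char='n'
After 5 (w): row=0 col=5 char='s'
After 6 (gg): row=0 col=0 char='n'
After 7 ($): row=0 col=14 char='e'
After 8 (w): row=1 col=0 char='s'
After 9 (w): row=1 col=6 char='w'

Answer: w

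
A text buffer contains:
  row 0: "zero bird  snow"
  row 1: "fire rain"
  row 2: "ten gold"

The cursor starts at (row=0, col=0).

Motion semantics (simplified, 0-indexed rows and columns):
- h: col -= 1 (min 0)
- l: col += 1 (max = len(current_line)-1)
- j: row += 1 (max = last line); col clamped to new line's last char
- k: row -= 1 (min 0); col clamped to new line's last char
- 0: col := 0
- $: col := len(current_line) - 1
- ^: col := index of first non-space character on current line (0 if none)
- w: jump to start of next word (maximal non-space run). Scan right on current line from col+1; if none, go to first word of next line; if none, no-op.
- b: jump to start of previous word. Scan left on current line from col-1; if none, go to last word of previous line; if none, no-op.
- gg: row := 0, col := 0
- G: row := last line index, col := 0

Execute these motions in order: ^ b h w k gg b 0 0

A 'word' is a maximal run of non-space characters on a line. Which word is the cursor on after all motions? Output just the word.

After 1 (^): row=0 col=0 char='z'
After 2 (b): row=0 col=0 char='z'
After 3 (h): row=0 col=0 char='z'
After 4 (w): row=0 col=5 char='b'
After 5 (k): row=0 col=5 char='b'
After 6 (gg): row=0 col=0 char='z'
After 7 (b): row=0 col=0 char='z'
After 8 (0): row=0 col=0 char='z'
After 9 (0): row=0 col=0 char='z'

Answer: zero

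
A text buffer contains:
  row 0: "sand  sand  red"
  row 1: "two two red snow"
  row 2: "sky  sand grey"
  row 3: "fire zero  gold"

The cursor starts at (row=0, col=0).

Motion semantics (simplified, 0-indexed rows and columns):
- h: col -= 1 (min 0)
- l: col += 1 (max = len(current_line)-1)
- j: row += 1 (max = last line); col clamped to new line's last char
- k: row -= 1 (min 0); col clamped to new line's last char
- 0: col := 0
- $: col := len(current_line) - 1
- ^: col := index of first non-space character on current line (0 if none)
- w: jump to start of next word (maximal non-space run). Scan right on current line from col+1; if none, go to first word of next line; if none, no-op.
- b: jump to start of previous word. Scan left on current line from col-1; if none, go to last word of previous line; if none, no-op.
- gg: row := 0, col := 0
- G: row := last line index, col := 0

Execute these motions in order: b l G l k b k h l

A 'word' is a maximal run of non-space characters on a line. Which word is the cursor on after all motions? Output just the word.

After 1 (b): row=0 col=0 char='s'
After 2 (l): row=0 col=1 char='a'
After 3 (G): row=3 col=0 char='f'
After 4 (l): row=3 col=1 char='i'
After 5 (k): row=2 col=1 char='k'
After 6 (b): row=2 col=0 char='s'
After 7 (k): row=1 col=0 char='t'
After 8 (h): row=1 col=0 char='t'
After 9 (l): row=1 col=1 char='w'

Answer: two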